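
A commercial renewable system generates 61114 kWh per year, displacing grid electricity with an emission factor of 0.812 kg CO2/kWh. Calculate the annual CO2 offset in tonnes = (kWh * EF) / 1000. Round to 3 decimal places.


CO2 offset in kg = generation * emission_factor
CO2 offset = 61114 * 0.812 = 49624.57 kg
Convert to tonnes:
  CO2 offset = 49624.57 / 1000 = 49.625 tonnes

49.625


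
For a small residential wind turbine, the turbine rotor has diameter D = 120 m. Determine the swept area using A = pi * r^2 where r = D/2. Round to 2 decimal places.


Compute the rotor radius:
  r = D / 2 = 120 / 2 = 60.0 m
Calculate swept area:
  A = pi * r^2 = pi * 60.0^2
  A = 11309.73 m^2

11309.73


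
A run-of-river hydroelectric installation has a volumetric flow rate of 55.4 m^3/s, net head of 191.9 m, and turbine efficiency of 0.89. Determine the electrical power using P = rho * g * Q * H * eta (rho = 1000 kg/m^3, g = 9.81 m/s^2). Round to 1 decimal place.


Apply the hydropower formula P = rho * g * Q * H * eta
rho * g = 1000 * 9.81 = 9810.0
P = 9810.0 * 55.4 * 191.9 * 0.89
P = 92820467.9 W

92820467.9


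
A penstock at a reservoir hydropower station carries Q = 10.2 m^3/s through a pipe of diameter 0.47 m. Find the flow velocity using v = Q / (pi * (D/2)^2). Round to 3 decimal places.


Compute pipe cross-sectional area:
  A = pi * (D/2)^2 = pi * (0.47/2)^2 = 0.1735 m^2
Calculate velocity:
  v = Q / A = 10.2 / 0.1735
  v = 58.792 m/s

58.792


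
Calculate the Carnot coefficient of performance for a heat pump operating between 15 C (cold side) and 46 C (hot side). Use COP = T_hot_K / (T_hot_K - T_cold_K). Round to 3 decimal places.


Convert to Kelvin:
  T_hot = 46 + 273.15 = 319.15 K
  T_cold = 15 + 273.15 = 288.15 K
Apply Carnot COP formula:
  COP = T_hot_K / (T_hot_K - T_cold_K) = 319.15 / 31.0
  COP = 10.295

10.295


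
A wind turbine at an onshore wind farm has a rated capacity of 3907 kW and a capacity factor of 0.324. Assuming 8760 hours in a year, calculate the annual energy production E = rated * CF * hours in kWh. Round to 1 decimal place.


Annual energy = rated_kW * capacity_factor * hours_per_year
Given: P_rated = 3907 kW, CF = 0.324, hours = 8760
E = 3907 * 0.324 * 8760
E = 11089003.7 kWh

11089003.7


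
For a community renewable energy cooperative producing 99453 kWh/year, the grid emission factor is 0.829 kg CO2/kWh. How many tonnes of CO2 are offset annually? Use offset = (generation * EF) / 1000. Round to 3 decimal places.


CO2 offset in kg = generation * emission_factor
CO2 offset = 99453 * 0.829 = 82446.54 kg
Convert to tonnes:
  CO2 offset = 82446.54 / 1000 = 82.447 tonnes

82.447


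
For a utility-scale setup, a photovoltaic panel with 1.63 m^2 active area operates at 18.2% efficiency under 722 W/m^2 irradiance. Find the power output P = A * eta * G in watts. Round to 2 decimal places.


Use the solar power formula P = A * eta * G.
Given: A = 1.63 m^2, eta = 0.182, G = 722 W/m^2
P = 1.63 * 0.182 * 722
P = 214.19 W

214.19


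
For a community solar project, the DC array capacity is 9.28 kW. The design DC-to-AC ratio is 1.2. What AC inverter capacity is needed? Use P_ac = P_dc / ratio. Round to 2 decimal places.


The inverter AC capacity is determined by the DC/AC ratio.
Given: P_dc = 9.28 kW, DC/AC ratio = 1.2
P_ac = P_dc / ratio = 9.28 / 1.2
P_ac = 7.73 kW

7.73


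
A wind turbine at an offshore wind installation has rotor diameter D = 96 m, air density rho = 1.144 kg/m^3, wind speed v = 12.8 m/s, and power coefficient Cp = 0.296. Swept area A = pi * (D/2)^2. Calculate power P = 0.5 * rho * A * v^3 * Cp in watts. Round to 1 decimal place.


Step 1 -- Compute swept area:
  A = pi * (D/2)^2 = pi * (96/2)^2 = 7238.23 m^2
Step 2 -- Apply wind power equation:
  P = 0.5 * rho * A * v^3 * Cp
  v^3 = 12.8^3 = 2097.152
  P = 0.5 * 1.144 * 7238.23 * 2097.152 * 0.296
  P = 2570099.8 W

2570099.8


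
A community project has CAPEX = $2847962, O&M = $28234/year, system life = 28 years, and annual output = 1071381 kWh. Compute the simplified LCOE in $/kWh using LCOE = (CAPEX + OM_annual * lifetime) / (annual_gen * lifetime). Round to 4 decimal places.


Total cost = CAPEX + OM * lifetime = 2847962 + 28234 * 28 = 2847962 + 790552 = 3638514
Total generation = annual * lifetime = 1071381 * 28 = 29998668 kWh
LCOE = 3638514 / 29998668
LCOE = 0.1213 $/kWh

0.1213


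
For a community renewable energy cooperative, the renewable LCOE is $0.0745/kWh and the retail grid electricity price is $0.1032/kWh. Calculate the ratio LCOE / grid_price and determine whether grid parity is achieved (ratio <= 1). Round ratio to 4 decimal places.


Compare LCOE to grid price:
  LCOE = $0.0745/kWh, Grid price = $0.1032/kWh
  Ratio = LCOE / grid_price = 0.0745 / 0.1032 = 0.7219
  Grid parity achieved (ratio <= 1)? yes

0.7219


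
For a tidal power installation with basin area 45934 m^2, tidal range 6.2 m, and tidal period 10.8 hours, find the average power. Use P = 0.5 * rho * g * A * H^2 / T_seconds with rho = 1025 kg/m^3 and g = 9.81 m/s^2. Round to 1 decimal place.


Convert period to seconds: T = 10.8 * 3600 = 38880.0 s
H^2 = 6.2^2 = 38.44
P = 0.5 * rho * g * A * H^2 / T
P = 0.5 * 1025 * 9.81 * 45934 * 38.44 / 38880.0
P = 228325.4 W

228325.4


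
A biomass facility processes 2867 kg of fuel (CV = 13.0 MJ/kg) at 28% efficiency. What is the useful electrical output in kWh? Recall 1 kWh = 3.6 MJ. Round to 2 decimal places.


Total energy = mass * CV = 2867 * 13.0 = 37271.0 MJ
Useful energy = total * eta = 37271.0 * 0.28 = 10435.88 MJ
Convert to kWh: 10435.88 / 3.6
Useful energy = 2898.86 kWh

2898.86


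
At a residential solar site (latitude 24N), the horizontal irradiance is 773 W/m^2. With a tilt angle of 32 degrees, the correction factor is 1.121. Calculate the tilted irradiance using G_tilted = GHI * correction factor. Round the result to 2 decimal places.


Identify the given values:
  GHI = 773 W/m^2, tilt correction factor = 1.121
Apply the formula G_tilted = GHI * factor:
  G_tilted = 773 * 1.121
  G_tilted = 866.53 W/m^2

866.53


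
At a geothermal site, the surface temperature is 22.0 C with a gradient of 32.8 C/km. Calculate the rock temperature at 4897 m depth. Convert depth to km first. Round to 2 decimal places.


Convert depth to km: 4897 / 1000 = 4.897 km
Temperature increase = gradient * depth_km = 32.8 * 4.897 = 160.62 C
Temperature at depth = T_surface + delta_T = 22.0 + 160.62
T = 182.62 C

182.62


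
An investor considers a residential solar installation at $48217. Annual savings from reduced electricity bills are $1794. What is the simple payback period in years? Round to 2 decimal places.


Simple payback period = initial cost / annual savings
Payback = 48217 / 1794
Payback = 26.88 years

26.88


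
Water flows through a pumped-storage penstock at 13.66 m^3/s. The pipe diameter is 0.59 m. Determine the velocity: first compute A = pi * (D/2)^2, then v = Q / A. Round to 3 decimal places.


Compute pipe cross-sectional area:
  A = pi * (D/2)^2 = pi * (0.59/2)^2 = 0.2734 m^2
Calculate velocity:
  v = Q / A = 13.66 / 0.2734
  v = 49.964 m/s

49.964


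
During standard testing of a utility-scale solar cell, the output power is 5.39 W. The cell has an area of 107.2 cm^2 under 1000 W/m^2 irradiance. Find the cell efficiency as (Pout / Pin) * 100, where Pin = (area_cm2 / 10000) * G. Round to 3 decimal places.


First compute the input power:
  Pin = area_cm2 / 10000 * G = 107.2 / 10000 * 1000 = 10.72 W
Then compute efficiency:
  Efficiency = (Pout / Pin) * 100 = (5.39 / 10.72) * 100
  Efficiency = 50.280%

50.280


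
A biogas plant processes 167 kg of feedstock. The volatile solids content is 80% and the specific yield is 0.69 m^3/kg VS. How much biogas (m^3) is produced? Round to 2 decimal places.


Compute volatile solids:
  VS = mass * VS_fraction = 167 * 0.8 = 133.6 kg
Calculate biogas volume:
  Biogas = VS * specific_yield = 133.6 * 0.69
  Biogas = 92.18 m^3

92.18


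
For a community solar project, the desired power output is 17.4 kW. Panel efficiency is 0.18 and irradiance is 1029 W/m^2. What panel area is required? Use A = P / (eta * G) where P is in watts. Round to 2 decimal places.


Convert target power to watts: P = 17.4 * 1000 = 17400.0 W
Compute denominator: eta * G = 0.18 * 1029 = 185.22
Required area A = P / (eta * G) = 17400.0 / 185.22
A = 93.94 m^2

93.94


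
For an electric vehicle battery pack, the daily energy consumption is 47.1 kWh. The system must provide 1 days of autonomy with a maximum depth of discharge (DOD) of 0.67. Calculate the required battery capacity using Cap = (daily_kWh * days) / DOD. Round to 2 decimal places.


Total energy needed = daily * days = 47.1 * 1 = 47.1 kWh
Account for depth of discharge:
  Cap = total_energy / DOD = 47.1 / 0.67
  Cap = 70.30 kWh

70.30


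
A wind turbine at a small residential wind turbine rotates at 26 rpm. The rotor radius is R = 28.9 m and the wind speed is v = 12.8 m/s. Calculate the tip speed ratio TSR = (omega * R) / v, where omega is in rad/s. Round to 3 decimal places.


Convert rotational speed to rad/s:
  omega = 26 * 2 * pi / 60 = 2.7227 rad/s
Compute tip speed:
  v_tip = omega * R = 2.7227 * 28.9 = 78.686 m/s
Tip speed ratio:
  TSR = v_tip / v_wind = 78.686 / 12.8 = 6.147

6.147


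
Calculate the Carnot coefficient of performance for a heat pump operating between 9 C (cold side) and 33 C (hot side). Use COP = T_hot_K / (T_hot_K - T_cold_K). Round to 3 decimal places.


Convert to Kelvin:
  T_hot = 33 + 273.15 = 306.15 K
  T_cold = 9 + 273.15 = 282.15 K
Apply Carnot COP formula:
  COP = T_hot_K / (T_hot_K - T_cold_K) = 306.15 / 24.0
  COP = 12.756

12.756


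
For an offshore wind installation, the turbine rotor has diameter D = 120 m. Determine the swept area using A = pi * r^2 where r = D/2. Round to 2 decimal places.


Compute the rotor radius:
  r = D / 2 = 120 / 2 = 60.0 m
Calculate swept area:
  A = pi * r^2 = pi * 60.0^2
  A = 11309.73 m^2

11309.73


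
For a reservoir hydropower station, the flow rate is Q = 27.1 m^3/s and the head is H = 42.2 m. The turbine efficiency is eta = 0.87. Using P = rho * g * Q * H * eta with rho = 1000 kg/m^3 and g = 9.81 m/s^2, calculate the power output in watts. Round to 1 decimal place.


Apply the hydropower formula P = rho * g * Q * H * eta
rho * g = 1000 * 9.81 = 9810.0
P = 9810.0 * 27.1 * 42.2 * 0.87
P = 9760453.6 W

9760453.6


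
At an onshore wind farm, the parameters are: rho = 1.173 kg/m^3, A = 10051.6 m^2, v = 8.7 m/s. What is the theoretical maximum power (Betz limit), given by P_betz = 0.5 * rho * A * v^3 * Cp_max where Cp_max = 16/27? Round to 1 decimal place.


The Betz coefficient Cp_max = 16/27 = 0.5926
v^3 = 8.7^3 = 658.503
P_betz = 0.5 * rho * A * v^3 * Cp_max
P_betz = 0.5 * 1.173 * 10051.6 * 658.503 * 0.5926
P_betz = 2300473.3 W

2300473.3


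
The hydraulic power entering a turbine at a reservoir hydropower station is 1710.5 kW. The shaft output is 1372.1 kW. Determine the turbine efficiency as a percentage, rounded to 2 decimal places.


Turbine efficiency = (output power / input power) * 100
eta = (1372.1 / 1710.5) * 100
eta = 80.22%

80.22


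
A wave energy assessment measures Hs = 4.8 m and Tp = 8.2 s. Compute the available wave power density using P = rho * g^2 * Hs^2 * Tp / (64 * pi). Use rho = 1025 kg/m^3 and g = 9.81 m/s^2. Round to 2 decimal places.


Apply wave power formula:
  g^2 = 9.81^2 = 96.2361
  Hs^2 = 4.8^2 = 23.04
  Numerator = rho * g^2 * Hs^2 * Tp = 1025 * 96.2361 * 23.04 * 8.2 = 18636236.25
  Denominator = 64 * pi = 201.0619
  P = 18636236.25 / 201.0619 = 92689.03 W/m

92689.03


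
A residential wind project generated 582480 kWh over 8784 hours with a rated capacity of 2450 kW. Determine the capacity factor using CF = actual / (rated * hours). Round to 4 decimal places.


Capacity factor = actual output / maximum possible output
Maximum possible = rated * hours = 2450 * 8784 = 21520800 kWh
CF = 582480 / 21520800
CF = 0.0271

0.0271


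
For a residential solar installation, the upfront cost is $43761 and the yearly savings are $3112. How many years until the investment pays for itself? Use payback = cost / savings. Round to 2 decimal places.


Simple payback period = initial cost / annual savings
Payback = 43761 / 3112
Payback = 14.06 years

14.06


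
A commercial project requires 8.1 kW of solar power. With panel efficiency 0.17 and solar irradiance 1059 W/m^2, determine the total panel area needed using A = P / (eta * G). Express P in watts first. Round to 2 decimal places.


Convert target power to watts: P = 8.1 * 1000 = 8100.0 W
Compute denominator: eta * G = 0.17 * 1059 = 180.03
Required area A = P / (eta * G) = 8100.0 / 180.03
A = 44.99 m^2

44.99


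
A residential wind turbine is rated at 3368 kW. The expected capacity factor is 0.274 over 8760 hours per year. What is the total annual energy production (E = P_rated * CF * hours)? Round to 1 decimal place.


Annual energy = rated_kW * capacity_factor * hours_per_year
Given: P_rated = 3368 kW, CF = 0.274, hours = 8760
E = 3368 * 0.274 * 8760
E = 8084008.3 kWh

8084008.3


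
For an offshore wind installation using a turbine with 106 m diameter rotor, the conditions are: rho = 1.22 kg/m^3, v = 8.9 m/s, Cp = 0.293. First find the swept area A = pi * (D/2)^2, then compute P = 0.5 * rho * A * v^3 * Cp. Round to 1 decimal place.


Step 1 -- Compute swept area:
  A = pi * (D/2)^2 = pi * (106/2)^2 = 8824.73 m^2
Step 2 -- Apply wind power equation:
  P = 0.5 * rho * A * v^3 * Cp
  v^3 = 8.9^3 = 704.969
  P = 0.5 * 1.22 * 8824.73 * 704.969 * 0.293
  P = 1111908.6 W

1111908.6


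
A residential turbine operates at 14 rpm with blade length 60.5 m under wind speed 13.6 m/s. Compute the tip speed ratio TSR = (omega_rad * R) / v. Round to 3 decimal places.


Convert rotational speed to rad/s:
  omega = 14 * 2 * pi / 60 = 1.4661 rad/s
Compute tip speed:
  v_tip = omega * R = 1.4661 * 60.5 = 88.698 m/s
Tip speed ratio:
  TSR = v_tip / v_wind = 88.698 / 13.6 = 6.522

6.522


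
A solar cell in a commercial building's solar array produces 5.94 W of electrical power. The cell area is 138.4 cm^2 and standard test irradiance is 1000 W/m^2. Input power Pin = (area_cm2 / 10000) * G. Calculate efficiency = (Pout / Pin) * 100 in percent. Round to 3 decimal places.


First compute the input power:
  Pin = area_cm2 / 10000 * G = 138.4 / 10000 * 1000 = 13.84 W
Then compute efficiency:
  Efficiency = (Pout / Pin) * 100 = (5.94 / 13.84) * 100
  Efficiency = 42.919%

42.919


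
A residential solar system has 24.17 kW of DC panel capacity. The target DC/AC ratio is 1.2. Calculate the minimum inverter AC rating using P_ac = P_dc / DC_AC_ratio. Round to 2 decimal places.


The inverter AC capacity is determined by the DC/AC ratio.
Given: P_dc = 24.17 kW, DC/AC ratio = 1.2
P_ac = P_dc / ratio = 24.17 / 1.2
P_ac = 20.14 kW

20.14


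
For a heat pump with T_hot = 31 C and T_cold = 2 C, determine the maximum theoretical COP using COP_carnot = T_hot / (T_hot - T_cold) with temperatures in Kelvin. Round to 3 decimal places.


Convert to Kelvin:
  T_hot = 31 + 273.15 = 304.15 K
  T_cold = 2 + 273.15 = 275.15 K
Apply Carnot COP formula:
  COP = T_hot_K / (T_hot_K - T_cold_K) = 304.15 / 29.0
  COP = 10.488

10.488


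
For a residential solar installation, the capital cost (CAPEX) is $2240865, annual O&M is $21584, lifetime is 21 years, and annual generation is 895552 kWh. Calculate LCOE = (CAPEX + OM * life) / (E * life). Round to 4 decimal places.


Total cost = CAPEX + OM * lifetime = 2240865 + 21584 * 21 = 2240865 + 453264 = 2694129
Total generation = annual * lifetime = 895552 * 21 = 18806592 kWh
LCOE = 2694129 / 18806592
LCOE = 0.1433 $/kWh

0.1433


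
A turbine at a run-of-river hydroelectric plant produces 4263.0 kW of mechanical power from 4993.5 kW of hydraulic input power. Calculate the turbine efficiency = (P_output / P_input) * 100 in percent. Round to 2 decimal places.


Turbine efficiency = (output power / input power) * 100
eta = (4263.0 / 4993.5) * 100
eta = 85.37%

85.37


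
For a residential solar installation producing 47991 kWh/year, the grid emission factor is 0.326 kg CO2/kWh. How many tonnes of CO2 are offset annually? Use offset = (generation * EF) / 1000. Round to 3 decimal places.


CO2 offset in kg = generation * emission_factor
CO2 offset = 47991 * 0.326 = 15645.07 kg
Convert to tonnes:
  CO2 offset = 15645.07 / 1000 = 15.645 tonnes

15.645


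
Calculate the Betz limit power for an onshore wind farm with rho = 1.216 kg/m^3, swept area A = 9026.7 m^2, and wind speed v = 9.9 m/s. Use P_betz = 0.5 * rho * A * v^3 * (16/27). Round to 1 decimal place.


The Betz coefficient Cp_max = 16/27 = 0.5926
v^3 = 9.9^3 = 970.299
P_betz = 0.5 * rho * A * v^3 * Cp_max
P_betz = 0.5 * 1.216 * 9026.7 * 970.299 * 0.5926
P_betz = 3155690.4 W

3155690.4


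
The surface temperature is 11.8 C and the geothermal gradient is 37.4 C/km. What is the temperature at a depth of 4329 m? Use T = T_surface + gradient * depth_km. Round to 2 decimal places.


Convert depth to km: 4329 / 1000 = 4.329 km
Temperature increase = gradient * depth_km = 37.4 * 4.329 = 161.9 C
Temperature at depth = T_surface + delta_T = 11.8 + 161.9
T = 173.70 C

173.70


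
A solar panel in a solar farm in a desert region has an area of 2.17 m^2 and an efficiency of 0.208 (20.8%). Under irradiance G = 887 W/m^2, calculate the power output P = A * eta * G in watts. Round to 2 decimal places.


Use the solar power formula P = A * eta * G.
Given: A = 2.17 m^2, eta = 0.208, G = 887 W/m^2
P = 2.17 * 0.208 * 887
P = 400.36 W

400.36


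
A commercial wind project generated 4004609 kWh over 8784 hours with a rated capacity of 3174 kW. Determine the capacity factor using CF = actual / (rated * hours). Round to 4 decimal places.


Capacity factor = actual output / maximum possible output
Maximum possible = rated * hours = 3174 * 8784 = 27880416 kWh
CF = 4004609 / 27880416
CF = 0.1436

0.1436


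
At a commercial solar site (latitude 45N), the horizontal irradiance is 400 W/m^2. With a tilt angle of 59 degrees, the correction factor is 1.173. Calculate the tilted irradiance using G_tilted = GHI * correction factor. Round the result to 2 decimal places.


Identify the given values:
  GHI = 400 W/m^2, tilt correction factor = 1.173
Apply the formula G_tilted = GHI * factor:
  G_tilted = 400 * 1.173
  G_tilted = 469.20 W/m^2

469.20


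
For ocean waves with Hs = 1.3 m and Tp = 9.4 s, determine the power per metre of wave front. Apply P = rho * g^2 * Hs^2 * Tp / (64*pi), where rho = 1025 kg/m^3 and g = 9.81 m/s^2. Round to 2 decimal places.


Apply wave power formula:
  g^2 = 9.81^2 = 96.2361
  Hs^2 = 1.3^2 = 1.69
  Numerator = rho * g^2 * Hs^2 * Tp = 1025 * 96.2361 * 1.69 * 9.4 = 1567026.85
  Denominator = 64 * pi = 201.0619
  P = 1567026.85 / 201.0619 = 7793.75 W/m

7793.75


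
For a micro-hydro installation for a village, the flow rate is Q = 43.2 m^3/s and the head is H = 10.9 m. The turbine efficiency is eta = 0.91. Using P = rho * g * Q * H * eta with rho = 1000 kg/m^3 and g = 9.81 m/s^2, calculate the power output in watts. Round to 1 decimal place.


Apply the hydropower formula P = rho * g * Q * H * eta
rho * g = 1000 * 9.81 = 9810.0
P = 9810.0 * 43.2 * 10.9 * 0.91
P = 4203592.8 W

4203592.8


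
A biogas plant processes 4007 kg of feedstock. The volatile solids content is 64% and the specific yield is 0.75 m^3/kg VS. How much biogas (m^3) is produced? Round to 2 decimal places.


Compute volatile solids:
  VS = mass * VS_fraction = 4007 * 0.64 = 2564.48 kg
Calculate biogas volume:
  Biogas = VS * specific_yield = 2564.48 * 0.75
  Biogas = 1923.36 m^3

1923.36


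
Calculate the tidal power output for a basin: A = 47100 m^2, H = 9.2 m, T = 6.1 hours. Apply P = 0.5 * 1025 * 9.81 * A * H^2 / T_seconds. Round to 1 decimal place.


Convert period to seconds: T = 6.1 * 3600 = 21960.0 s
H^2 = 9.2^2 = 84.64
P = 0.5 * rho * g * A * H^2 / T
P = 0.5 * 1025 * 9.81 * 47100 * 84.64 / 21960.0
P = 912698.0 W

912698.0


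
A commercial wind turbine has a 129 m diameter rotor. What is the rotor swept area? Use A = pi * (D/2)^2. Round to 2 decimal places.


Compute the rotor radius:
  r = D / 2 = 129 / 2 = 64.5 m
Calculate swept area:
  A = pi * r^2 = pi * 64.5^2
  A = 13069.81 m^2

13069.81


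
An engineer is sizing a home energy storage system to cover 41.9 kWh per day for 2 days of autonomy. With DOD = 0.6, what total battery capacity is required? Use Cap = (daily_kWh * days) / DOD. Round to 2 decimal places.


Total energy needed = daily * days = 41.9 * 2 = 83.8 kWh
Account for depth of discharge:
  Cap = total_energy / DOD = 83.8 / 0.6
  Cap = 139.67 kWh

139.67


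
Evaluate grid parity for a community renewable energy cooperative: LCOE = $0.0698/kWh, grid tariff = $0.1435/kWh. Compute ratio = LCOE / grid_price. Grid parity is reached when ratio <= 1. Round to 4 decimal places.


Compare LCOE to grid price:
  LCOE = $0.0698/kWh, Grid price = $0.1435/kWh
  Ratio = LCOE / grid_price = 0.0698 / 0.1435 = 0.4864
  Grid parity achieved (ratio <= 1)? yes

0.4864


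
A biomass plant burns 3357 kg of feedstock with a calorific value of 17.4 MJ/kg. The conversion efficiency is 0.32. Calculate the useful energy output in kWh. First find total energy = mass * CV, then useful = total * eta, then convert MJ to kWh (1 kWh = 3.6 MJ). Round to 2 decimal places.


Total energy = mass * CV = 3357 * 17.4 = 58411.8 MJ
Useful energy = total * eta = 58411.8 * 0.32 = 18691.78 MJ
Convert to kWh: 18691.78 / 3.6
Useful energy = 5192.16 kWh

5192.16


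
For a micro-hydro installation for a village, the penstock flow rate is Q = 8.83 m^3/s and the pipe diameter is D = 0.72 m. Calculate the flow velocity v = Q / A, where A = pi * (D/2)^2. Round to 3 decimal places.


Compute pipe cross-sectional area:
  A = pi * (D/2)^2 = pi * (0.72/2)^2 = 0.4072 m^2
Calculate velocity:
  v = Q / A = 8.83 / 0.4072
  v = 21.687 m/s

21.687


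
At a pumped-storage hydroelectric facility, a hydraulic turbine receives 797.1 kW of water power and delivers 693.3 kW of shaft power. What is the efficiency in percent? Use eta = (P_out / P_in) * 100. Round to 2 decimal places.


Turbine efficiency = (output power / input power) * 100
eta = (693.3 / 797.1) * 100
eta = 86.98%

86.98


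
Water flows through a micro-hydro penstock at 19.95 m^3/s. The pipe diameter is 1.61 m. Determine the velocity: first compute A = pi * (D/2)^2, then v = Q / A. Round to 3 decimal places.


Compute pipe cross-sectional area:
  A = pi * (D/2)^2 = pi * (1.61/2)^2 = 2.0358 m^2
Calculate velocity:
  v = Q / A = 19.95 / 2.0358
  v = 9.799 m/s

9.799


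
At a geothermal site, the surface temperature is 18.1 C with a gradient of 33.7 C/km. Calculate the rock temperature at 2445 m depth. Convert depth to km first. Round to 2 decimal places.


Convert depth to km: 2445 / 1000 = 2.445 km
Temperature increase = gradient * depth_km = 33.7 * 2.445 = 82.4 C
Temperature at depth = T_surface + delta_T = 18.1 + 82.4
T = 100.50 C

100.50


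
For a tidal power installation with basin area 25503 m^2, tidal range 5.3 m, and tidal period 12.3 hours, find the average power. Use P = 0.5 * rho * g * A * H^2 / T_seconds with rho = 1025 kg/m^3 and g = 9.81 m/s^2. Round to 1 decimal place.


Convert period to seconds: T = 12.3 * 3600 = 44280.0 s
H^2 = 5.3^2 = 28.09
P = 0.5 * rho * g * A * H^2 / T
P = 0.5 * 1025 * 9.81 * 25503 * 28.09 / 44280.0
P = 81338.9 W

81338.9


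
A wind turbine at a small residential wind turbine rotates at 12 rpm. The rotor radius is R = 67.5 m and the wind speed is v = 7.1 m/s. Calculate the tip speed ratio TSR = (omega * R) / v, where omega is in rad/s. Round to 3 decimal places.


Convert rotational speed to rad/s:
  omega = 12 * 2 * pi / 60 = 1.2566 rad/s
Compute tip speed:
  v_tip = omega * R = 1.2566 * 67.5 = 84.823 m/s
Tip speed ratio:
  TSR = v_tip / v_wind = 84.823 / 7.1 = 11.947

11.947


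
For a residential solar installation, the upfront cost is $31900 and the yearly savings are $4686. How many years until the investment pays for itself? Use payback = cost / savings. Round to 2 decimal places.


Simple payback period = initial cost / annual savings
Payback = 31900 / 4686
Payback = 6.81 years

6.81


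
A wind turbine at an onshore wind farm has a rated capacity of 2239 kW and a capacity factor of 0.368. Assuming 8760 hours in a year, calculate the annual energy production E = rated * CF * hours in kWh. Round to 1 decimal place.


Annual energy = rated_kW * capacity_factor * hours_per_year
Given: P_rated = 2239 kW, CF = 0.368, hours = 8760
E = 2239 * 0.368 * 8760
E = 7217819.5 kWh

7217819.5


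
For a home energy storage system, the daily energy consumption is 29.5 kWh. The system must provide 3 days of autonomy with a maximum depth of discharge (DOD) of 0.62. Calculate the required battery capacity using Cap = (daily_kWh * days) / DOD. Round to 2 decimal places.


Total energy needed = daily * days = 29.5 * 3 = 88.5 kWh
Account for depth of discharge:
  Cap = total_energy / DOD = 88.5 / 0.62
  Cap = 142.74 kWh

142.74


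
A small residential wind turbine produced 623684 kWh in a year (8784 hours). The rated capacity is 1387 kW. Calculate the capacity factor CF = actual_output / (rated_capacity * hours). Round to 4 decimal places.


Capacity factor = actual output / maximum possible output
Maximum possible = rated * hours = 1387 * 8784 = 12183408 kWh
CF = 623684 / 12183408
CF = 0.0512

0.0512


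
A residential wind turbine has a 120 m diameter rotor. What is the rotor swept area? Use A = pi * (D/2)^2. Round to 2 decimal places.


Compute the rotor radius:
  r = D / 2 = 120 / 2 = 60.0 m
Calculate swept area:
  A = pi * r^2 = pi * 60.0^2
  A = 11309.73 m^2

11309.73


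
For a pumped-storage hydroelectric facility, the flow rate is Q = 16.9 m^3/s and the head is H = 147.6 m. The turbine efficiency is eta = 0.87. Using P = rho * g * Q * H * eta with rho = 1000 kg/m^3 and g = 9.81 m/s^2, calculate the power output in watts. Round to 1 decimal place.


Apply the hydropower formula P = rho * g * Q * H * eta
rho * g = 1000 * 9.81 = 9810.0
P = 9810.0 * 16.9 * 147.6 * 0.87
P = 21289297.1 W

21289297.1


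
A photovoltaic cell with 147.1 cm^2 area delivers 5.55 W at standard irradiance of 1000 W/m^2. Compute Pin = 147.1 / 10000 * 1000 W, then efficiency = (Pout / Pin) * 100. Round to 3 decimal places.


First compute the input power:
  Pin = area_cm2 / 10000 * G = 147.1 / 10000 * 1000 = 14.71 W
Then compute efficiency:
  Efficiency = (Pout / Pin) * 100 = (5.55 / 14.71) * 100
  Efficiency = 37.729%

37.729


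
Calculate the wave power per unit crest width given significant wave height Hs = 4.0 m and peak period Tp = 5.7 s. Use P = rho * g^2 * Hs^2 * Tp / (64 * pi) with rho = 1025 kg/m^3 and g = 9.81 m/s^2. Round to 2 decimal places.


Apply wave power formula:
  g^2 = 9.81^2 = 96.2361
  Hs^2 = 4.0^2 = 16.0
  Numerator = rho * g^2 * Hs^2 * Tp = 1025 * 96.2361 * 16.0 * 5.7 = 8996150.63
  Denominator = 64 * pi = 201.0619
  P = 8996150.63 / 201.0619 = 44743.18 W/m

44743.18


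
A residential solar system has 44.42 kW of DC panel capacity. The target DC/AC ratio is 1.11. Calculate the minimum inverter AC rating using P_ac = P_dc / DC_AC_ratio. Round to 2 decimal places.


The inverter AC capacity is determined by the DC/AC ratio.
Given: P_dc = 44.42 kW, DC/AC ratio = 1.11
P_ac = P_dc / ratio = 44.42 / 1.11
P_ac = 40.02 kW

40.02


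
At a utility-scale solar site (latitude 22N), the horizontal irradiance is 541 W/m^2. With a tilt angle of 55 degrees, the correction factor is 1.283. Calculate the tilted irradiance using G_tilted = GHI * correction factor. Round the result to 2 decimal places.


Identify the given values:
  GHI = 541 W/m^2, tilt correction factor = 1.283
Apply the formula G_tilted = GHI * factor:
  G_tilted = 541 * 1.283
  G_tilted = 694.10 W/m^2

694.10


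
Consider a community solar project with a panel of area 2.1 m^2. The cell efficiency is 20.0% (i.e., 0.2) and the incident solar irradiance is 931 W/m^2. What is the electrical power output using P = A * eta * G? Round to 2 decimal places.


Use the solar power formula P = A * eta * G.
Given: A = 2.1 m^2, eta = 0.2, G = 931 W/m^2
P = 2.1 * 0.2 * 931
P = 391.02 W

391.02


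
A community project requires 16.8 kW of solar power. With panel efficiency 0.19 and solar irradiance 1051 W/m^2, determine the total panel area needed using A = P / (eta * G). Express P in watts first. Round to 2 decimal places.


Convert target power to watts: P = 16.8 * 1000 = 16800.0 W
Compute denominator: eta * G = 0.19 * 1051 = 199.69
Required area A = P / (eta * G) = 16800.0 / 199.69
A = 84.13 m^2

84.13


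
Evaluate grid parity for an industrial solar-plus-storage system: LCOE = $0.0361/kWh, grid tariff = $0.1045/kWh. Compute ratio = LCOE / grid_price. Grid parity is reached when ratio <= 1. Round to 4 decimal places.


Compare LCOE to grid price:
  LCOE = $0.0361/kWh, Grid price = $0.1045/kWh
  Ratio = LCOE / grid_price = 0.0361 / 0.1045 = 0.3455
  Grid parity achieved (ratio <= 1)? yes

0.3455


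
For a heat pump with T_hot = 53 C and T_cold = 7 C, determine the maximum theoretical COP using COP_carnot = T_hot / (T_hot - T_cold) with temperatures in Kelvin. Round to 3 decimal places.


Convert to Kelvin:
  T_hot = 53 + 273.15 = 326.15 K
  T_cold = 7 + 273.15 = 280.15 K
Apply Carnot COP formula:
  COP = T_hot_K / (T_hot_K - T_cold_K) = 326.15 / 46.0
  COP = 7.090

7.090


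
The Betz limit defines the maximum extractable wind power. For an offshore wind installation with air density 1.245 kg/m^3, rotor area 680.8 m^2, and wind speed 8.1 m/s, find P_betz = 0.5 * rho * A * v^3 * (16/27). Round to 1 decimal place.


The Betz coefficient Cp_max = 16/27 = 0.5926
v^3 = 8.1^3 = 531.441
P_betz = 0.5 * rho * A * v^3 * Cp_max
P_betz = 0.5 * 1.245 * 680.8 * 531.441 * 0.5926
P_betz = 133465.9 W

133465.9


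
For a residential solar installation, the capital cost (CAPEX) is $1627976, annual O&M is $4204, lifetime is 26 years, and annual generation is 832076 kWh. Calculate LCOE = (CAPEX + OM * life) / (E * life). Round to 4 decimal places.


Total cost = CAPEX + OM * lifetime = 1627976 + 4204 * 26 = 1627976 + 109304 = 1737280
Total generation = annual * lifetime = 832076 * 26 = 21633976 kWh
LCOE = 1737280 / 21633976
LCOE = 0.0803 $/kWh

0.0803


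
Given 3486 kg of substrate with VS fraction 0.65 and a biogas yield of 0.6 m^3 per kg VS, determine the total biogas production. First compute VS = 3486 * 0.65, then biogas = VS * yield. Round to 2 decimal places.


Compute volatile solids:
  VS = mass * VS_fraction = 3486 * 0.65 = 2265.9 kg
Calculate biogas volume:
  Biogas = VS * specific_yield = 2265.9 * 0.6
  Biogas = 1359.54 m^3

1359.54


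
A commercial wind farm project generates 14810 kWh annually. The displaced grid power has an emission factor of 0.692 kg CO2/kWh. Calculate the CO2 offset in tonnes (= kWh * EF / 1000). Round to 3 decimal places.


CO2 offset in kg = generation * emission_factor
CO2 offset = 14810 * 0.692 = 10248.52 kg
Convert to tonnes:
  CO2 offset = 10248.52 / 1000 = 10.249 tonnes

10.249


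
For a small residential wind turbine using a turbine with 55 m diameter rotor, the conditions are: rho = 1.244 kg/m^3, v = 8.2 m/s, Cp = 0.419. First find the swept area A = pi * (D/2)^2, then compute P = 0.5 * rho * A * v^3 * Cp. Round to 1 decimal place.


Step 1 -- Compute swept area:
  A = pi * (D/2)^2 = pi * (55/2)^2 = 2375.83 m^2
Step 2 -- Apply wind power equation:
  P = 0.5 * rho * A * v^3 * Cp
  v^3 = 8.2^3 = 551.368
  P = 0.5 * 1.244 * 2375.83 * 551.368 * 0.419
  P = 341398.2 W

341398.2


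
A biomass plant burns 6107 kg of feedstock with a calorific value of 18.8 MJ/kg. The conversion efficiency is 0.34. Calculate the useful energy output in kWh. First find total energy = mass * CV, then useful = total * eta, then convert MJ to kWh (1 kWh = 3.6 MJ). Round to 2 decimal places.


Total energy = mass * CV = 6107 * 18.8 = 114811.6 MJ
Useful energy = total * eta = 114811.6 * 0.34 = 39035.94 MJ
Convert to kWh: 39035.94 / 3.6
Useful energy = 10843.32 kWh

10843.32


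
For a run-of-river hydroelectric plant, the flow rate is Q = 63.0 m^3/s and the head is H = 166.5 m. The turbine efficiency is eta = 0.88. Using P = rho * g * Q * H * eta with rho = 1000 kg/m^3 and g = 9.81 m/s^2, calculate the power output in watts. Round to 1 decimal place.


Apply the hydropower formula P = rho * g * Q * H * eta
rho * g = 1000 * 9.81 = 9810.0
P = 9810.0 * 63.0 * 166.5 * 0.88
P = 90553755.6 W

90553755.6


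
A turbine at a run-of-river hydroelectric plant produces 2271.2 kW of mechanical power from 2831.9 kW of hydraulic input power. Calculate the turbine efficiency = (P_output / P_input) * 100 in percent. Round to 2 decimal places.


Turbine efficiency = (output power / input power) * 100
eta = (2271.2 / 2831.9) * 100
eta = 80.20%

80.20


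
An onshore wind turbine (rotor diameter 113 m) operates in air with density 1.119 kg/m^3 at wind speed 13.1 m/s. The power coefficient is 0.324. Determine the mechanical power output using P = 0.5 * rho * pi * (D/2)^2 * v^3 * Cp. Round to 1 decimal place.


Step 1 -- Compute swept area:
  A = pi * (D/2)^2 = pi * (113/2)^2 = 10028.75 m^2
Step 2 -- Apply wind power equation:
  P = 0.5 * rho * A * v^3 * Cp
  v^3 = 13.1^3 = 2248.091
  P = 0.5 * 1.119 * 10028.75 * 2248.091 * 0.324
  P = 4087010.5 W

4087010.5


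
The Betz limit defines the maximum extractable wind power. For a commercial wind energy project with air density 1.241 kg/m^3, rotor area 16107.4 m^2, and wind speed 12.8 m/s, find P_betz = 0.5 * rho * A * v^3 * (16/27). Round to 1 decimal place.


The Betz coefficient Cp_max = 16/27 = 0.5926
v^3 = 12.8^3 = 2097.152
P_betz = 0.5 * rho * A * v^3 * Cp_max
P_betz = 0.5 * 1.241 * 16107.4 * 2097.152 * 0.5926
P_betz = 12420908.3 W

12420908.3


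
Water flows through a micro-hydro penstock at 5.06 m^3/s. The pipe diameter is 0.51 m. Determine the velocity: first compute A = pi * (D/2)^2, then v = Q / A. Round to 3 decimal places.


Compute pipe cross-sectional area:
  A = pi * (D/2)^2 = pi * (0.51/2)^2 = 0.2043 m^2
Calculate velocity:
  v = Q / A = 5.06 / 0.2043
  v = 24.770 m/s

24.770


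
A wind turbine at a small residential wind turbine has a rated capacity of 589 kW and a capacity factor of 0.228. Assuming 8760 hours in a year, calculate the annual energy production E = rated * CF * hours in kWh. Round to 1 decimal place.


Annual energy = rated_kW * capacity_factor * hours_per_year
Given: P_rated = 589 kW, CF = 0.228, hours = 8760
E = 589 * 0.228 * 8760
E = 1176397.9 kWh

1176397.9


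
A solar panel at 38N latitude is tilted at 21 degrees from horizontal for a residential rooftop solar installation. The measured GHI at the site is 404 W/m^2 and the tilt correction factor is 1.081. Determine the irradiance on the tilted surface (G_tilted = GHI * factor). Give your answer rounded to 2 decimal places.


Identify the given values:
  GHI = 404 W/m^2, tilt correction factor = 1.081
Apply the formula G_tilted = GHI * factor:
  G_tilted = 404 * 1.081
  G_tilted = 436.72 W/m^2

436.72


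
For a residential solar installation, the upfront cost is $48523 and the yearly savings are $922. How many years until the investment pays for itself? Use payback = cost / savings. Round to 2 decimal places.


Simple payback period = initial cost / annual savings
Payback = 48523 / 922
Payback = 52.63 years

52.63


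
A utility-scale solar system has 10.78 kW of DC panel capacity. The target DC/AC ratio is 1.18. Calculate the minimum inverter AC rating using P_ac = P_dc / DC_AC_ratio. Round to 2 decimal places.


The inverter AC capacity is determined by the DC/AC ratio.
Given: P_dc = 10.78 kW, DC/AC ratio = 1.18
P_ac = P_dc / ratio = 10.78 / 1.18
P_ac = 9.14 kW

9.14


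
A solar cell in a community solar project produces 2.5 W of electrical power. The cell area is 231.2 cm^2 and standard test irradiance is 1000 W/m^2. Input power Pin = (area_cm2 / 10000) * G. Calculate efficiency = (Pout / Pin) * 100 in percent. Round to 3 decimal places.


First compute the input power:
  Pin = area_cm2 / 10000 * G = 231.2 / 10000 * 1000 = 23.12 W
Then compute efficiency:
  Efficiency = (Pout / Pin) * 100 = (2.5 / 23.12) * 100
  Efficiency = 10.813%

10.813


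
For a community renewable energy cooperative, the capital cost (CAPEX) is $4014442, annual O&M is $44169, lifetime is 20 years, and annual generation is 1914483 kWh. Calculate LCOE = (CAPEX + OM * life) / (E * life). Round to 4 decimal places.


Total cost = CAPEX + OM * lifetime = 4014442 + 44169 * 20 = 4014442 + 883380 = 4897822
Total generation = annual * lifetime = 1914483 * 20 = 38289660 kWh
LCOE = 4897822 / 38289660
LCOE = 0.1279 $/kWh

0.1279


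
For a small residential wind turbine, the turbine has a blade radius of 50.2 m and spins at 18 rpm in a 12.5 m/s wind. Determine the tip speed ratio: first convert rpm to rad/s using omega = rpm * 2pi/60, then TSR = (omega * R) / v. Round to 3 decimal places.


Convert rotational speed to rad/s:
  omega = 18 * 2 * pi / 60 = 1.885 rad/s
Compute tip speed:
  v_tip = omega * R = 1.885 * 50.2 = 94.625 m/s
Tip speed ratio:
  TSR = v_tip / v_wind = 94.625 / 12.5 = 7.570

7.570


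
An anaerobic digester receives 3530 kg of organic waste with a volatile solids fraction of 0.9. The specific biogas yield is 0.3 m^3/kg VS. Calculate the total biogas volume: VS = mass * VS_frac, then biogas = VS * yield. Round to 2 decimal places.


Compute volatile solids:
  VS = mass * VS_fraction = 3530 * 0.9 = 3177.0 kg
Calculate biogas volume:
  Biogas = VS * specific_yield = 3177.0 * 0.3
  Biogas = 953.10 m^3

953.10


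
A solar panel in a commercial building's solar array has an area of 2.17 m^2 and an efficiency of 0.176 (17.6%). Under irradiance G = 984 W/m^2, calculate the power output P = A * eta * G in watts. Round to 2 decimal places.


Use the solar power formula P = A * eta * G.
Given: A = 2.17 m^2, eta = 0.176, G = 984 W/m^2
P = 2.17 * 0.176 * 984
P = 375.81 W

375.81


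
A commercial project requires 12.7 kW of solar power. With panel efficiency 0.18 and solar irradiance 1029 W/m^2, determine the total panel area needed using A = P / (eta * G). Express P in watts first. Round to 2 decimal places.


Convert target power to watts: P = 12.7 * 1000 = 12700.0 W
Compute denominator: eta * G = 0.18 * 1029 = 185.22
Required area A = P / (eta * G) = 12700.0 / 185.22
A = 68.57 m^2

68.57


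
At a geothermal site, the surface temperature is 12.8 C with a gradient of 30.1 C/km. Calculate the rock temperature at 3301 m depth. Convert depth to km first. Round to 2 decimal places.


Convert depth to km: 3301 / 1000 = 3.301 km
Temperature increase = gradient * depth_km = 30.1 * 3.301 = 99.36 C
Temperature at depth = T_surface + delta_T = 12.8 + 99.36
T = 112.16 C

112.16


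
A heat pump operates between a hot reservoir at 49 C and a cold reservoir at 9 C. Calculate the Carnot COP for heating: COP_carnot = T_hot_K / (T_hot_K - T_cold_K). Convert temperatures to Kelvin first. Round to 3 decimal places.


Convert to Kelvin:
  T_hot = 49 + 273.15 = 322.15 K
  T_cold = 9 + 273.15 = 282.15 K
Apply Carnot COP formula:
  COP = T_hot_K / (T_hot_K - T_cold_K) = 322.15 / 40.0
  COP = 8.054

8.054


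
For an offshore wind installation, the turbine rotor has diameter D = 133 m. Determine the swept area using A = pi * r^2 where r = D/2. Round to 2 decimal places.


Compute the rotor radius:
  r = D / 2 = 133 / 2 = 66.5 m
Calculate swept area:
  A = pi * r^2 = pi * 66.5^2
  A = 13892.91 m^2

13892.91


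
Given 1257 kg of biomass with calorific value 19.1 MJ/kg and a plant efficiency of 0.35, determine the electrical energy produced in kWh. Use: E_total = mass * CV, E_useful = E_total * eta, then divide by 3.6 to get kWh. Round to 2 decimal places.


Total energy = mass * CV = 1257 * 19.1 = 24008.7 MJ
Useful energy = total * eta = 24008.7 * 0.35 = 8403.05 MJ
Convert to kWh: 8403.05 / 3.6
Useful energy = 2334.18 kWh

2334.18
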